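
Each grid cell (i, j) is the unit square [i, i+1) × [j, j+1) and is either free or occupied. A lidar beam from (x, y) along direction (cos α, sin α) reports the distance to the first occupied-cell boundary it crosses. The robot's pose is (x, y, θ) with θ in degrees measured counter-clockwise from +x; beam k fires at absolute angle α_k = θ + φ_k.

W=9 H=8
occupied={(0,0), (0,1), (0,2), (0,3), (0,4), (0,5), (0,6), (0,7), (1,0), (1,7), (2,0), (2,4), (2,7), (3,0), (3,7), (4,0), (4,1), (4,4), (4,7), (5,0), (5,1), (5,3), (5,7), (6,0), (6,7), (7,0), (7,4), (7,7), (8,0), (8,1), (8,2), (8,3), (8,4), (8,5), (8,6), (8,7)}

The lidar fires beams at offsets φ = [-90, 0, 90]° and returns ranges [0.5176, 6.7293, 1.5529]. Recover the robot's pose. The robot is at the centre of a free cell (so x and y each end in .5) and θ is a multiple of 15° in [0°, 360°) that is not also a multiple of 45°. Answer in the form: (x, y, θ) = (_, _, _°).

The pose lattice has 36·16 = 576 candidates. Test each by forward raycasting.
  (4.5, 6.5, 255°): beam 1 = 1.9319 ≠ 0.5176 ✗
  (2.5, 5.5, 30°): beam 1 = 0.5774 ≠ 0.5176 ✗
  (7.5, 6.5, 165°): beam 2 = 1.9319 ≠ 6.7293 ✗
  (3.5, 4.5, 240°): beam 1 = 0.5774 ≠ 0.5176 ✗
  …
  (7.5, 6.5, 195°): r_1=0.5176, r_2=6.7293, r_3=1.5529 — all match ✓
Only this pose fits every beam.

(x, y, θ) = (7.5, 6.5, 195°)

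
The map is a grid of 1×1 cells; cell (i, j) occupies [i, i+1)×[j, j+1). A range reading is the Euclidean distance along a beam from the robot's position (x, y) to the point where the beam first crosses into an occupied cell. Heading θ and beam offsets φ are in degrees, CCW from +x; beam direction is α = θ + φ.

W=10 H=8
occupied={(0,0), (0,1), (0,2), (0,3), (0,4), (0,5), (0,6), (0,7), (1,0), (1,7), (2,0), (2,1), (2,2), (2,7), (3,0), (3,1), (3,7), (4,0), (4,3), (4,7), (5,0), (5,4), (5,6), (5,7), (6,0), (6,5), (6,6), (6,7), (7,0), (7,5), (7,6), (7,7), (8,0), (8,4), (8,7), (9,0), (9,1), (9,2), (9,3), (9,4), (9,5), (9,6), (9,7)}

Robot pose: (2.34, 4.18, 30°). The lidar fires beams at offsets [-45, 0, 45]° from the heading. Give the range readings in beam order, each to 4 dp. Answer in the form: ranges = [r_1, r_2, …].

ranges = [1.7186, 3.6400, 2.9195]

beam 1: φ=-45°, α=345°
  cosα=0.9659 sinα=-0.2588 | (2,4) | tMaxX 0.6833 tMaxY 0.6955 | tΔX 1.0353 tΔY 3.8637
    t=0.6833 [x] (3,4)
    t=0.6955 [y] (3,3)
    t=1.7186 [x] (4,3) — stop
  → r_1 = 1.7186
beam 2: φ=0°, α=30°
  cosα=0.8660 sinα=0.5000 | (2,4) | tMaxX 0.7621 tMaxY 1.6400 | tΔX 1.1547 tΔY 2.0000
    t=0.7621 [x] (3,4)
    t=1.6400 [y] (3,5)
    t=1.9168 [x] (4,5)
    t=3.0715 [x] (5,5)
    t=3.6400 [y] (5,6) — stop
  → r_2 = 3.6400
beam 3: φ=45°, α=75°
  cosα=0.2588 sinα=0.9659 | (2,4) | tMaxX 2.5500 tMaxY 0.8489 | tΔX 3.8637 tΔY 1.0353
    t=0.8489 [y] (2,5)
    t=1.8842 [y] (2,6)
    t=2.5500 [x] (3,6)
    t=2.9195 [y] (3,7) — stop
  → r_3 = 2.9195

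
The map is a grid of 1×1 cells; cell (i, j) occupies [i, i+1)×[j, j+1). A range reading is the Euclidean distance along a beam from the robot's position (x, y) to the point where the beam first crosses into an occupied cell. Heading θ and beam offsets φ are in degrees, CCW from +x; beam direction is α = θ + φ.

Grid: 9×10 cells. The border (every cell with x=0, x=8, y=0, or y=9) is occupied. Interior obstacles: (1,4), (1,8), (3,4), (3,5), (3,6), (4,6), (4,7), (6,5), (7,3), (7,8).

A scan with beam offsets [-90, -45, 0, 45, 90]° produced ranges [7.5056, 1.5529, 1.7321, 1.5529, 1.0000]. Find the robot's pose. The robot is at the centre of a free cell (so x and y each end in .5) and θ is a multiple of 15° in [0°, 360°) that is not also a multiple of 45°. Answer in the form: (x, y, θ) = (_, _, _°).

(x, y, θ) = (6.5, 7.5, 330°)

Enumerate (i+0.5, j+0.5, θ) over the 46 free cells and 16 admissible headings. For each, cast all 5 beams and compare to the given ranges.
  (6.5, 4.5, 345°): beam 1 = 3.6235 ≠ 7.5056 ✗
  (6.5, 2.5, 75°): beam 1 = 1.5529 ≠ 7.5056 ✗
  (2.5, 6.5, 150°): beam 1 = 2.8868 ≠ 7.5056 ✗
  (6.5, 4.5, 300°): beam 1 = 6.3509 ≠ 7.5056 ✗
  (6.5, 8.5, 195°): beam 1 = 0.5176 ≠ 7.5056 ✗
  …
  (6.5, 7.5, 330°): r_1=7.5056, r_2=1.5529, r_3=1.7321, r_4=1.5529, r_5=1.0000 — all match ✓
No second candidate reproduces the full scan.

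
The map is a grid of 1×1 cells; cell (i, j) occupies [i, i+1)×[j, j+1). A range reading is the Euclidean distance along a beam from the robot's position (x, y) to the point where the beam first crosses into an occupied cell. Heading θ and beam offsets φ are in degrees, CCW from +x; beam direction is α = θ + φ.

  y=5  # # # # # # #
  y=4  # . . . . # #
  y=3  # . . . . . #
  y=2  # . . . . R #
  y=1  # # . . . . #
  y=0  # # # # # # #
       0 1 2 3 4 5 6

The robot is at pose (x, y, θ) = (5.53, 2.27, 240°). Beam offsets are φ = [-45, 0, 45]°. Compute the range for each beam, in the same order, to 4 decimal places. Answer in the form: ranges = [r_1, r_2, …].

ranges = [3.6545, 1.4665, 1.3148]

beam 1: φ=-45°, α=195°
  cosα=-0.9659 sinα=-0.2588 | (5,2) | tMaxX 0.5487 tMaxY 1.0432 | tΔX 1.0353 tΔY 3.8637
    t=0.5487 [x] (4,2)
    t=1.0432 [y] (4,1)
    t=1.5840 [x] (3,1)
    t=2.6192 [x] (2,1)
    t=3.6545 [x] (1,1) — stop
  → r_1 = 3.6545
beam 2: φ=0°, α=240°
  cosα=-0.5000 sinα=-0.8660 | (5,2) | tMaxX 1.0600 tMaxY 0.3118 | tΔX 2.0000 tΔY 1.1547
    t=0.3118 [y] (5,1)
    t=1.0600 [x] (4,1)
    t=1.4665 [y] (4,0) — stop
  → r_2 = 1.4665
beam 3: φ=45°, α=285°
  cosα=0.2588 sinα=-0.9659 | (5,2) | tMaxX 1.8159 tMaxY 0.2795 | tΔX 3.8637 tΔY 1.0353
    t=0.2795 [y] (5,1)
    t=1.3148 [y] (5,0) — stop
  → r_3 = 1.3148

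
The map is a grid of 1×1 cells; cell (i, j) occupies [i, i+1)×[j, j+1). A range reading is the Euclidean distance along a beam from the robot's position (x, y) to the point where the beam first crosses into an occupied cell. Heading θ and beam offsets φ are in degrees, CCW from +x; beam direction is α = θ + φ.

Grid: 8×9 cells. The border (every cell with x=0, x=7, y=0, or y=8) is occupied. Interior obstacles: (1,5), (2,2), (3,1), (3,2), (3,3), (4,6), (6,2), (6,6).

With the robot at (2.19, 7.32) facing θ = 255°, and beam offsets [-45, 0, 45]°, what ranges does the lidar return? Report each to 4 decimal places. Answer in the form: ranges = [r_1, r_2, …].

ranges = [1.3741, 1.3666, 7.2977]

beam 1: φ=-45°, α=210°
  direction (-0.8660, -0.5000); cell (2,7); t to first gridline: x 0.2194, y 0.6400 (then +1.1547 / +2.0000)
    (1,7) via x @ 0.2194
    (1,6) via y @ 0.6400
    (0,6) via x @ 1.3741  # hit
  → r_1 = 1.3741
beam 2: φ=0°, α=255°
  direction (-0.2588, -0.9659); cell (2,7); t to first gridline: x 0.7341, y 0.3313 (then +3.8637 / +1.0353)
    (2,6) via y @ 0.3313
    (1,6) via x @ 0.7341
    (1,5) via y @ 1.3666  # hit
  → r_2 = 1.3666
beam 3: φ=45°, α=300°
  direction (0.5000, -0.8660); cell (2,7); t to first gridline: x 1.6200, y 0.3695 (then +2.0000 / +1.1547)
    (2,6) via y @ 0.3695
    (2,5) via y @ 1.5242
    (3,5) via x @ 1.6200
    (3,4) via y @ 2.6789
    (4,4) via x @ 3.6200
    (4,3) via y @ 3.8336
    (4,2) via y @ 4.9883
    (5,2) via x @ 5.6200
    (5,1) via y @ 6.1430
    (5,0) via y @ 7.2977  # hit
  → r_3 = 7.2977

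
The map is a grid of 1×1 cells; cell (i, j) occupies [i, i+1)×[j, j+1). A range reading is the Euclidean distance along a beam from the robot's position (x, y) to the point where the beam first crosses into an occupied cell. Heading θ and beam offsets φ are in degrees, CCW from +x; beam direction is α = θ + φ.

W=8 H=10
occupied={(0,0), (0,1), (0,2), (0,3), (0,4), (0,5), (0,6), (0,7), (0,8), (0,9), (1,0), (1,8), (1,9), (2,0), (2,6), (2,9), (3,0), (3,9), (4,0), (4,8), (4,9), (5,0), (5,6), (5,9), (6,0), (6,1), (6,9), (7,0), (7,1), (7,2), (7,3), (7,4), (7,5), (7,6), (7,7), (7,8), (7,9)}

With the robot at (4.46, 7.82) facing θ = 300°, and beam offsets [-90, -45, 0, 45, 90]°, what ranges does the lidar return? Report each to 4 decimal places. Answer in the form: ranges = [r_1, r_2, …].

beam 1: φ=-90°, α=210°
  d=(-0.8660,-0.5000)  start (4,7)  tX=0.5312 tY=1.6400  stride 1/|dx|=1.1547 1/|dy|=2.0000
    cross x-line → (3,7), t=0.5312
    cross y-line → (3,6), t=1.6400
    cross x-line → (2,6), t=1.6859 (wall)
  → r_1 = 1.6859
beam 2: φ=-45°, α=255°
  d=(-0.2588,-0.9659)  start (4,7)  tX=1.7773 tY=0.8489  stride 1/|dx|=3.8637 1/|dy|=1.0353
    cross y-line → (4,6), t=0.8489
    cross x-line → (3,6), t=1.7773
    cross y-line → (3,5), t=1.8842
    cross y-line → (3,4), t=2.9195
    cross y-line → (3,3), t=3.9548
    cross y-line → (3,2), t=4.9900
    cross x-line → (2,2), t=5.6410
    cross y-line → (2,1), t=6.0253
    cross y-line → (2,0), t=7.0606 (wall)
  → r_2 = 7.0606
beam 3: φ=0°, α=300°
  d=(0.5000,-0.8660)  start (4,7)  tX=1.0800 tY=0.9469  stride 1/|dx|=2.0000 1/|dy|=1.1547
    cross y-line → (4,6), t=0.9469
    cross x-line → (5,6), t=1.0800 (wall)
  → r_3 = 1.0800
beam 4: φ=45°, α=345°
  d=(0.9659,-0.2588)  start (4,7)  tX=0.5590 tY=3.1682  stride 1/|dx|=1.0353 1/|dy|=3.8637
    cross x-line → (5,7), t=0.5590
    cross x-line → (6,7), t=1.5943
    cross x-line → (7,7), t=2.6296 (wall)
  → r_4 = 2.6296
beam 5: φ=90°, α=30°
  d=(0.8660,0.5000)  start (4,7)  tX=0.6235 tY=0.3600  stride 1/|dx|=1.1547 1/|dy|=2.0000
    cross y-line → (4,8), t=0.3600 (wall)
  → r_5 = 0.3600

ranges = [1.6859, 7.0606, 1.0800, 2.6296, 0.3600]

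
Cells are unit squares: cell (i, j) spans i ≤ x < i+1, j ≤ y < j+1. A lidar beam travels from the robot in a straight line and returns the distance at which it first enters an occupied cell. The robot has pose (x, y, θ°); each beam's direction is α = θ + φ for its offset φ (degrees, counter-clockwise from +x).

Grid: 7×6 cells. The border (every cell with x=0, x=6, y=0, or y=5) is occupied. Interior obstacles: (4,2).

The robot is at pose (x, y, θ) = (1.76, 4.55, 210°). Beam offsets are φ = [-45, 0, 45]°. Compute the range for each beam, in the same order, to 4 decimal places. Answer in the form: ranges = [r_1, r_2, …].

beam 1: φ=-45°, α=165°
  d=(-0.9659,0.2588)  start (1,4)  tX=0.7868 tY=1.7387  stride 1/|dx|=1.0353 1/|dy|=3.8637
    cross x-line → (0,4), t=0.7868 (wall)
  → r_1 = 0.7868
beam 2: φ=0°, α=210°
  d=(-0.8660,-0.5000)  start (1,4)  tX=0.8776 tY=1.1000  stride 1/|dx|=1.1547 1/|dy|=2.0000
    cross x-line → (0,4), t=0.8776 (wall)
  → r_2 = 0.8776
beam 3: φ=45°, α=255°
  d=(-0.2588,-0.9659)  start (1,4)  tX=2.9364 tY=0.5694  stride 1/|dx|=3.8637 1/|dy|=1.0353
    cross y-line → (1,3), t=0.5694
    cross y-line → (1,2), t=1.6047
    cross y-line → (1,1), t=2.6400
    cross x-line → (0,1), t=2.9364 (wall)
  → r_3 = 2.9364

ranges = [0.7868, 0.8776, 2.9364]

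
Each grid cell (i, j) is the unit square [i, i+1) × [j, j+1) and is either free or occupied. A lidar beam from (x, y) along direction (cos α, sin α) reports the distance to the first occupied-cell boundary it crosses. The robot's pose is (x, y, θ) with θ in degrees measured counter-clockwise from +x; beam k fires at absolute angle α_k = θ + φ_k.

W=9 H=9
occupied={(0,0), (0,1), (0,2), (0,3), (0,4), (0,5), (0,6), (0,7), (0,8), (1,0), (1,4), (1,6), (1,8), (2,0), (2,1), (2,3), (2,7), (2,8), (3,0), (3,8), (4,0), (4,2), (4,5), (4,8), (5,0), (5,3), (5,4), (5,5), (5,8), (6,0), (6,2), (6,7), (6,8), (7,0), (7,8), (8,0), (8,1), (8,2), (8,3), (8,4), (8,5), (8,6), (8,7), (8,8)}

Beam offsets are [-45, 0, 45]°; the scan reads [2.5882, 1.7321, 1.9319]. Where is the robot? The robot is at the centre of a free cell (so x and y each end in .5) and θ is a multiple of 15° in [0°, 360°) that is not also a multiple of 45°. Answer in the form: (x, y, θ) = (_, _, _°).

(x, y, θ) = (3.5, 5.5, 120°)

Enumerate (i+0.5, j+0.5, θ) over the 37 free cells and 16 admissible headings. For each, cast all 3 beams and compare to the given ranges.
  (7.5, 3.5, 15°): beam 1 = 0.5774 ≠ 2.5882 ✗
  (2.5, 4.5, 30°): beam 3 = 3.6235 ≠ 1.9319 ✗
  (3.5, 7.5, 165°): beam 1 = 0.5774 ≠ 2.5882 ✗
  …
  (3.5, 5.5, 120°): r_1=2.5882, r_2=1.7321, r_3=1.9319 — all match ✓
Only this pose fits every beam.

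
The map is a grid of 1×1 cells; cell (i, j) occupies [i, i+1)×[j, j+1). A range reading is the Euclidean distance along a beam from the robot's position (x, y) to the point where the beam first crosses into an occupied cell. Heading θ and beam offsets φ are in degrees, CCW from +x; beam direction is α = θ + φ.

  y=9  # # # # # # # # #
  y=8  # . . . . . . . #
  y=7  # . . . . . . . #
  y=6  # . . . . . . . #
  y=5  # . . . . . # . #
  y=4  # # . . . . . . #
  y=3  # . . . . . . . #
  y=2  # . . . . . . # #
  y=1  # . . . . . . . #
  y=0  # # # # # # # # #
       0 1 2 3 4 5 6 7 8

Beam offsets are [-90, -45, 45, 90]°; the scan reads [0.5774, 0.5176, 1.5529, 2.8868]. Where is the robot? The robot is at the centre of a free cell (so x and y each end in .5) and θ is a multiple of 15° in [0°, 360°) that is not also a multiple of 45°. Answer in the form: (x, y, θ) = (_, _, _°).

(x, y, θ) = (6.5, 6.5, 330°)

Candidates: 53 free-cell centres × 16 headings = 848 poses. Raycast each; keep the one whose scan matches to 4 dp.
  (6.5, 7.5, 330°): beam 1 = 7.5056 ≠ 0.5774 ✗
  (1.5, 6.5, 210°): beam 1 = 1.0000 ≠ 0.5774 ✗
  (1.5, 3.5, 330°): beam 1 = 1.0000 ≠ 0.5774 ✗
  …
  (6.5, 6.5, 330°): r_1=0.5774, r_2=0.5176, r_3=1.5529, r_4=2.8868 — all match ✓
Only this pose fits every beam.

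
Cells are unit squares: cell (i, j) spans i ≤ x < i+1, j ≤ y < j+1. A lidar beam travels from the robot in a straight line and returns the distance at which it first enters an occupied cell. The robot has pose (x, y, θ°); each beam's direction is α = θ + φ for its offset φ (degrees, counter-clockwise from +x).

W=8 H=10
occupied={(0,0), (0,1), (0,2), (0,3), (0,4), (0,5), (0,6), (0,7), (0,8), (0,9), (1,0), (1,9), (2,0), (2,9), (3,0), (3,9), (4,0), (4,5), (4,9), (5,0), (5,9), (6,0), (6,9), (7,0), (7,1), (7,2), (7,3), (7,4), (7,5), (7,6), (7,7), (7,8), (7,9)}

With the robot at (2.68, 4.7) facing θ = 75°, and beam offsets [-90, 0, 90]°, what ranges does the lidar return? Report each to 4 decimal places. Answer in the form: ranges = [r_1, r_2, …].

beam 1: φ=-90°, α=345°
  d=(0.9659,-0.2588)  start (2,4)  tX=0.3313 tY=2.7046  stride 1/|dx|=1.0353 1/|dy|=3.8637
    cross x-line → (3,4), t=0.3313
    cross x-line → (4,4), t=1.3666
    cross x-line → (5,4), t=2.4018
    cross y-line → (5,3), t=2.7046
    cross x-line → (6,3), t=3.4371
    cross x-line → (7,3), t=4.4724 (wall)
  → r_1 = 4.4724
beam 2: φ=0°, α=75°
  d=(0.2588,0.9659)  start (2,4)  tX=1.2364 tY=0.3106  stride 1/|dx|=3.8637 1/|dy|=1.0353
    cross y-line → (2,5), t=0.3106
    cross x-line → (3,5), t=1.2364
    cross y-line → (3,6), t=1.3459
    cross y-line → (3,7), t=2.3811
    cross y-line → (3,8), t=3.4164
    cross y-line → (3,9), t=4.4517 (wall)
  → r_2 = 4.4517
beam 3: φ=90°, α=165°
  d=(-0.9659,0.2588)  start (2,4)  tX=0.7040 tY=1.1591  stride 1/|dx|=1.0353 1/|dy|=3.8637
    cross x-line → (1,4), t=0.7040
    cross y-line → (1,5), t=1.1591
    cross x-line → (0,5), t=1.7393 (wall)
  → r_3 = 1.7393

ranges = [4.4724, 4.4517, 1.7393]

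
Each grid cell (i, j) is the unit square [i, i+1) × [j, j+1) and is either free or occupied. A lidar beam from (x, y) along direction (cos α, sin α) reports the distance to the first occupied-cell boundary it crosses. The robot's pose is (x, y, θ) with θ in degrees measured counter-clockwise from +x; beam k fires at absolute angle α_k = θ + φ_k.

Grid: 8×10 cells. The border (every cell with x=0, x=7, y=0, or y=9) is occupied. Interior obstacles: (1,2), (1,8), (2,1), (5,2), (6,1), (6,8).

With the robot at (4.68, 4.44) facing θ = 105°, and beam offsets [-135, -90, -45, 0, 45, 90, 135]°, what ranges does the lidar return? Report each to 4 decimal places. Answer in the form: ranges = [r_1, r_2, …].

ranges = [2.6789, 2.4018, 4.1107, 4.7209, 4.2493, 3.8098, 3.3600]

beam 1: φ=-135°, α=330°
  direction (0.8660, -0.5000); cell (4,4); t to first gridline: x 0.3695, y 0.8800 (then +1.1547 / +2.0000)
    (5,4) via x @ 0.3695
    (5,3) via y @ 0.8800
    (6,3) via x @ 1.5242
    (7,3) via x @ 2.6789  # hit
  → r_1 = 2.6789
beam 2: φ=-90°, α=15°
  direction (0.9659, 0.2588); cell (4,4); t to first gridline: x 0.3313, y 2.1637 (then +1.0353 / +3.8637)
    (5,4) via x @ 0.3313
    (6,4) via x @ 1.3666
    (6,5) via y @ 2.1637
    (7,5) via x @ 2.4018  # hit
  → r_2 = 2.4018
beam 3: φ=-45°, α=60°
  direction (0.5000, 0.8660); cell (4,4); t to first gridline: x 0.6400, y 0.6466 (then +2.0000 / +1.1547)
    (5,4) via x @ 0.6400
    (5,5) via y @ 0.6466
    (5,6) via y @ 1.8013
    (6,6) via x @ 2.6400
    (6,7) via y @ 2.9560
    (6,8) via y @ 4.1107  # hit
  → r_3 = 4.1107
beam 4: φ=0°, α=105°
  direction (-0.2588, 0.9659); cell (4,4); t to first gridline: x 2.6273, y 0.5798 (then +3.8637 / +1.0353)
    (4,5) via y @ 0.5798
    (4,6) via y @ 1.6150
    (3,6) via x @ 2.6273
    (3,7) via y @ 2.6503
    (3,8) via y @ 3.6856
    (3,9) via y @ 4.7209  # hit
  → r_4 = 4.7209
beam 5: φ=45°, α=150°
  direction (-0.8660, 0.5000); cell (4,4); t to first gridline: x 0.7852, y 1.1200 (then +1.1547 / +2.0000)
    (3,4) via x @ 0.7852
    (3,5) via y @ 1.1200
    (2,5) via x @ 1.9399
    (1,5) via x @ 3.0946
    (1,6) via y @ 3.1200
    (0,6) via x @ 4.2493  # hit
  → r_5 = 4.2493
beam 6: φ=90°, α=195°
  direction (-0.9659, -0.2588); cell (4,4); t to first gridline: x 0.7040, y 1.7000 (then +1.0353 / +3.8637)
    (3,4) via x @ 0.7040
    (3,3) via y @ 1.7000
    (2,3) via x @ 1.7393
    (1,3) via x @ 2.7745
    (0,3) via x @ 3.8098  # hit
  → r_6 = 3.8098
beam 7: φ=135°, α=240°
  direction (-0.5000, -0.8660); cell (4,4); t to first gridline: x 1.3600, y 0.5081 (then +2.0000 / +1.1547)
    (4,3) via y @ 0.5081
    (3,3) via x @ 1.3600
    (3,2) via y @ 1.6628
    (3,1) via y @ 2.8175
    (2,1) via x @ 3.3600  # hit
  → r_7 = 3.3600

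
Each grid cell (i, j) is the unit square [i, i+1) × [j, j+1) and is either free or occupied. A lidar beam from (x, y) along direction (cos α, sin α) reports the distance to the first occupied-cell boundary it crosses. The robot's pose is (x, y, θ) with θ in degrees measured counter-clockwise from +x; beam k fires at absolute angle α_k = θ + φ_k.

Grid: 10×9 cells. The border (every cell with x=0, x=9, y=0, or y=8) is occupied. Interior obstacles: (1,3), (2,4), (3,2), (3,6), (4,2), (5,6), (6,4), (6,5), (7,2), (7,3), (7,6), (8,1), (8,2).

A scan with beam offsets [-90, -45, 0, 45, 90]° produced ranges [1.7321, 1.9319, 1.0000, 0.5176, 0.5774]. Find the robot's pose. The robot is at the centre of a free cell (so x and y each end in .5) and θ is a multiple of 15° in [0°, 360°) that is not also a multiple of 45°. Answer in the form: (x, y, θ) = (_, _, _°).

(x, y, θ) = (8.5, 5.5, 300°)

The pose lattice has 43·16 = 688 candidates. Test each by forward raycasting.
  (5.5, 4.5, 15°): beam 1 = 3.6235 ≠ 1.7321 ✗
  (7.5, 4.5, 30°): beam 1 = 0.5774 ≠ 1.7321 ✗
  (8.5, 6.5, 60°): beam 1 = 0.5774 ≠ 1.7321 ✗
  (1.5, 2.5, 15°): beam 1 = 1.5529 ≠ 1.7321 ✗
  …
  (8.5, 5.5, 300°): r_1=1.7321, r_2=1.9319, r_3=1.0000, r_4=0.5176, r_5=0.5774 — all match ✓
Unique over the lattice → pose = (8.5, 5.5, 300°).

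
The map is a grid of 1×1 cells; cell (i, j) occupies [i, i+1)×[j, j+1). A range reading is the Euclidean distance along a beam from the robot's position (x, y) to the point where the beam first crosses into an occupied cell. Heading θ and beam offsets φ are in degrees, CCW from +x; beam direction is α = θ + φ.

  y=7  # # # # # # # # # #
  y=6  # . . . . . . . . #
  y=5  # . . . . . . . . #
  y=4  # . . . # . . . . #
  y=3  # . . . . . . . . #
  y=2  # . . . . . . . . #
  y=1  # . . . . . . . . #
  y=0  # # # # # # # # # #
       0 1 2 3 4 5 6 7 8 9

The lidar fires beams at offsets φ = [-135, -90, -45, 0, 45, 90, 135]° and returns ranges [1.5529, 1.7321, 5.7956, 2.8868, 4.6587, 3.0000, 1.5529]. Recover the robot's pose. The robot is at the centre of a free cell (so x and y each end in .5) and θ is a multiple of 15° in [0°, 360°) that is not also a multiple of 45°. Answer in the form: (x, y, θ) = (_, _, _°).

(x, y, θ) = (7.5, 5.5, 210°)

Candidates: 47 free-cell centres × 16 headings = 752 poses. Raycast each; keep the one whose scan matches to 4 dp.
  (2.5, 6.5, 165°): beam 1 = 1.0000 ≠ 1.5529 ✗
  (1.5, 1.5, 60°): beam 1 = 0.5176 ≠ 1.5529 ✗
  (4.5, 5.5, 150°): beam 1 = 4.6587 ≠ 1.5529 ✗
  …
  (7.5, 5.5, 210°): r_1=1.5529, r_2=1.7321, r_3=5.7956, r_4=2.8868, r_5=4.6587, r_6=3.0000, r_7=1.5529 — all match ✓
No second candidate reproduces the full scan.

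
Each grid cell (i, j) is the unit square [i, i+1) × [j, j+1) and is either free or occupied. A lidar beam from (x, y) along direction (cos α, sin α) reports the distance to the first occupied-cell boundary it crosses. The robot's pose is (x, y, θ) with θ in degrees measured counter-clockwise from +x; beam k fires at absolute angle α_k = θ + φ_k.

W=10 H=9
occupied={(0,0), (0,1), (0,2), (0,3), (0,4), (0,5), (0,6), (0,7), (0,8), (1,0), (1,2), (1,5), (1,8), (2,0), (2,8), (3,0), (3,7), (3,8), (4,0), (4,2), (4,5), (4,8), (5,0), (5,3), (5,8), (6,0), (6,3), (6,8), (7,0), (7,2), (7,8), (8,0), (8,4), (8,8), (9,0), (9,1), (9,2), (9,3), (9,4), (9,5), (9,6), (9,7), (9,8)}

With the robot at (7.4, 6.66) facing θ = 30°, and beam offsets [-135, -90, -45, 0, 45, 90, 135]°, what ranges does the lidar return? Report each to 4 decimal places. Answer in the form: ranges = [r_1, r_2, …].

ranges = [2.7538, 1.9168, 1.6564, 1.8475, 1.3873, 1.5473, 3.5199]

beam 1: φ=-135°, α=255°
  d=(-0.2588,-0.9659)  start (7,6)  tX=1.5455 tY=0.6833  stride 1/|dx|=3.8637 1/|dy|=1.0353
    cross y-line → (7,5), t=0.6833
    cross x-line → (6,5), t=1.5455
    cross y-line → (6,4), t=1.7186
    cross y-line → (6,3), t=2.7538 (wall)
  → r_1 = 2.7538
beam 2: φ=-90°, α=300°
  d=(0.5000,-0.8660)  start (7,6)  tX=1.2000 tY=0.7621  stride 1/|dx|=2.0000 1/|dy|=1.1547
    cross y-line → (7,5), t=0.7621
    cross x-line → (8,5), t=1.2000
    cross y-line → (8,4), t=1.9168 (wall)
  → r_2 = 1.9168
beam 3: φ=-45°, α=345°
  d=(0.9659,-0.2588)  start (7,6)  tX=0.6212 tY=2.5500  stride 1/|dx|=1.0353 1/|dy|=3.8637
    cross x-line → (8,6), t=0.6212
    cross x-line → (9,6), t=1.6564 (wall)
  → r_3 = 1.6564
beam 4: φ=0°, α=30°
  d=(0.8660,0.5000)  start (7,6)  tX=0.6928 tY=0.6800  stride 1/|dx|=1.1547 1/|dy|=2.0000
    cross y-line → (7,7), t=0.6800
    cross x-line → (8,7), t=0.6928
    cross x-line → (9,7), t=1.8475 (wall)
  → r_4 = 1.8475
beam 5: φ=45°, α=75°
  d=(0.2588,0.9659)  start (7,6)  tX=2.3182 tY=0.3520  stride 1/|dx|=3.8637 1/|dy|=1.0353
    cross y-line → (7,7), t=0.3520
    cross y-line → (7,8), t=1.3873 (wall)
  → r_5 = 1.3873
beam 6: φ=90°, α=120°
  d=(-0.5000,0.8660)  start (7,6)  tX=0.8000 tY=0.3926  stride 1/|dx|=2.0000 1/|dy|=1.1547
    cross y-line → (7,7), t=0.3926
    cross x-line → (6,7), t=0.8000
    cross y-line → (6,8), t=1.5473 (wall)
  → r_6 = 1.5473
beam 7: φ=135°, α=165°
  d=(-0.9659,0.2588)  start (7,6)  tX=0.4141 tY=1.3137  stride 1/|dx|=1.0353 1/|dy|=3.8637
    cross x-line → (6,6), t=0.4141
    cross y-line → (6,7), t=1.3137
    cross x-line → (5,7), t=1.4494
    cross x-line → (4,7), t=2.4847
    cross x-line → (3,7), t=3.5199 (wall)
  → r_7 = 3.5199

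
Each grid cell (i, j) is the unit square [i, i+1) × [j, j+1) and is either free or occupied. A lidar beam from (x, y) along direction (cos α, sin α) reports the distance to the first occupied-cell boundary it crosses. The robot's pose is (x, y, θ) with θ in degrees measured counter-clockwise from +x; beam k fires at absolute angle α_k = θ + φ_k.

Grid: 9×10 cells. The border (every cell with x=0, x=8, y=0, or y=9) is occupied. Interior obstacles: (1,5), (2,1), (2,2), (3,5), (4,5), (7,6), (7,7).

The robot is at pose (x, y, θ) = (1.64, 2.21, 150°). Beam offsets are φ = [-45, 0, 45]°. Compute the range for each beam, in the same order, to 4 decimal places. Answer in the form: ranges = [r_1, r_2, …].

beam 1: φ=-45°, α=105°
  cosα=-0.2588 sinα=0.9659 | (1,2) | tMaxX 2.4728 tMaxY 0.8179 | tΔX 3.8637 tΔY 1.0353
    t=0.8179 [y] (1,3)
    t=1.8531 [y] (1,4)
    t=2.4728 [x] (0,4) — stop
  → r_1 = 2.4728
beam 2: φ=0°, α=150°
  cosα=-0.8660 sinα=0.5000 | (1,2) | tMaxX 0.7390 tMaxY 1.5800 | tΔX 1.1547 tΔY 2.0000
    t=0.7390 [x] (0,2) — stop
  → r_2 = 0.7390
beam 3: φ=45°, α=195°
  cosα=-0.9659 sinα=-0.2588 | (1,2) | tMaxX 0.6626 tMaxY 0.8114 | tΔX 1.0353 tΔY 3.8637
    t=0.6626 [x] (0,2) — stop
  → r_3 = 0.6626

ranges = [2.4728, 0.7390, 0.6626]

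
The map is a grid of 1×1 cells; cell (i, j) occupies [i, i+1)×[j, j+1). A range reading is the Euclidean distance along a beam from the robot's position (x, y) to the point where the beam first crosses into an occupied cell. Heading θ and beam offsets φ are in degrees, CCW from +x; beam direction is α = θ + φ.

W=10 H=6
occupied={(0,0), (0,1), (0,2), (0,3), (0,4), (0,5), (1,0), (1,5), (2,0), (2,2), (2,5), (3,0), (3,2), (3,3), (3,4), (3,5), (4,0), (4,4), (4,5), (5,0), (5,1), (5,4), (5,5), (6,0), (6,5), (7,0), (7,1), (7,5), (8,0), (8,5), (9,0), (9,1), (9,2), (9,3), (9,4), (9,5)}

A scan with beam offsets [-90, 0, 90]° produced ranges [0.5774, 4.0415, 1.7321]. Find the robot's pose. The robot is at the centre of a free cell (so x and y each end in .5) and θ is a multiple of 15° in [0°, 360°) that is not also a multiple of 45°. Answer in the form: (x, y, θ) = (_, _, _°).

(x, y, θ) = (5.5, 2.5, 30°)

Candidates: 24 free-cell centres × 16 headings = 384 poses. Raycast each; keep the one whose scan matches to 4 dp.
  (4.5, 2.5, 255°): beam 1 = 0.5176 ≠ 0.5774 ✗
  (4.5, 3.5, 150°): beam 2 = 0.5774 ≠ 4.0415 ✗
  (1.5, 2.5, 345°): beam 1 = 1.5529 ≠ 0.5774 ✗
  (4.5, 1.5, 345°): beam 1 = 0.5176 ≠ 0.5774 ✗
  …
  (5.5, 2.5, 30°): r_1=0.5774, r_2=4.0415, r_3=1.7321 — all match ✓
Only this pose fits every beam.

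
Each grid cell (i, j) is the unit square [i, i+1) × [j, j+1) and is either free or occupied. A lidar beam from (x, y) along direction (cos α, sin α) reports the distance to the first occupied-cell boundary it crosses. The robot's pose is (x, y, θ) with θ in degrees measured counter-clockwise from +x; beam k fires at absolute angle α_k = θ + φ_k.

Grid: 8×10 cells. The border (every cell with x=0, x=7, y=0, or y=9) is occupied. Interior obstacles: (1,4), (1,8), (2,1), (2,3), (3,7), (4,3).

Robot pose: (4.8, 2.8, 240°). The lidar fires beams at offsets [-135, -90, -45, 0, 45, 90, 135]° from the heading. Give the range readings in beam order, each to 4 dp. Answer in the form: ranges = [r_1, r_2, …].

beam 1: φ=-135°, α=105°
  direction (-0.2588, 0.9659); cell (4,2); t to first gridline: x 3.0910, y 0.2071 (then +3.8637 / +1.0353)
    (4,3) via y @ 0.2071  # hit
  → r_1 = 0.2071
beam 2: φ=-90°, α=150°
  direction (-0.8660, 0.5000); cell (4,2); t to first gridline: x 0.9238, y 0.4000 (then +1.1547 / +2.0000)
    (4,3) via y @ 0.4000  # hit
  → r_2 = 0.4000
beam 3: φ=-45°, α=195°
  direction (-0.9659, -0.2588); cell (4,2); t to first gridline: x 0.8282, y 3.0910 (then +1.0353 / +3.8637)
    (3,2) via x @ 0.8282
    (2,2) via x @ 1.8635
    (1,2) via x @ 2.8988
    (1,1) via y @ 3.0910
    (0,1) via x @ 3.9340  # hit
  → r_3 = 3.9340
beam 4: φ=0°, α=240°
  direction (-0.5000, -0.8660); cell (4,2); t to first gridline: x 1.6000, y 0.9238 (then +2.0000 / +1.1547)
    (4,1) via y @ 0.9238
    (3,1) via x @ 1.6000
    (3,0) via y @ 2.0785  # hit
  → r_4 = 2.0785
beam 5: φ=45°, α=285°
  direction (0.2588, -0.9659); cell (4,2); t to first gridline: x 0.7727, y 0.8282 (then +3.8637 / +1.0353)
    (5,2) via x @ 0.7727
    (5,1) via y @ 0.8282
    (5,0) via y @ 1.8635  # hit
  → r_5 = 1.8635
beam 6: φ=90°, α=330°
  direction (0.8660, -0.5000); cell (4,2); t to first gridline: x 0.2309, y 1.6000 (then +1.1547 / +2.0000)
    (5,2) via x @ 0.2309
    (6,2) via x @ 1.3856
    (6,1) via y @ 1.6000
    (7,1) via x @ 2.5403  # hit
  → r_6 = 2.5403
beam 7: φ=135°, α=15°
  direction (0.9659, 0.2588); cell (4,2); t to first gridline: x 0.2071, y 0.7727 (then +1.0353 / +3.8637)
    (5,2) via x @ 0.2071
    (5,3) via y @ 0.7727
    (6,3) via x @ 1.2423
    (7,3) via x @ 2.2776  # hit
  → r_7 = 2.2776

ranges = [0.2071, 0.4000, 3.9340, 2.0785, 1.8635, 2.5403, 2.2776]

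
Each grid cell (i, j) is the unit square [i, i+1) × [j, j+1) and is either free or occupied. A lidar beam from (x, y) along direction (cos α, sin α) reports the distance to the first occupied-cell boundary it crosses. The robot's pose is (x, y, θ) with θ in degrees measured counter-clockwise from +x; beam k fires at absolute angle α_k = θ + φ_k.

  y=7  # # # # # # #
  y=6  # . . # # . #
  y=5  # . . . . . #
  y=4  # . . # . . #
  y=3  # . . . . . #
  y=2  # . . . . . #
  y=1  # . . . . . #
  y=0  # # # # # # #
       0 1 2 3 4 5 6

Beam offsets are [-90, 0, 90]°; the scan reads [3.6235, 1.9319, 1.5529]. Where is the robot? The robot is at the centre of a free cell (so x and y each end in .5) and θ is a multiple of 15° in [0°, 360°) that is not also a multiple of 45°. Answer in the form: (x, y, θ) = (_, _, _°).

(x, y, θ) = (2.5, 2.5, 75°)

Candidates: 27 free-cell centres × 16 headings = 432 poses. Raycast each; keep the one whose scan matches to 4 dp.
  (5.5, 4.5, 105°): beam 1 = 0.5176 ≠ 3.6235 ✗
  (4.5, 1.5, 285°): beam 1 = 1.9319 ≠ 3.6235 ✗
  (3.5, 3.5, 165°): beam 1 = 0.5176 ≠ 3.6235 ✗
  (2.5, 5.5, 60°): beam 1 = 1.0000 ≠ 3.6235 ✗
  …
  (2.5, 2.5, 75°): r_1=3.6235, r_2=1.9319, r_3=1.5529 — all match ✓
Unique over the lattice → pose = (2.5, 2.5, 75°).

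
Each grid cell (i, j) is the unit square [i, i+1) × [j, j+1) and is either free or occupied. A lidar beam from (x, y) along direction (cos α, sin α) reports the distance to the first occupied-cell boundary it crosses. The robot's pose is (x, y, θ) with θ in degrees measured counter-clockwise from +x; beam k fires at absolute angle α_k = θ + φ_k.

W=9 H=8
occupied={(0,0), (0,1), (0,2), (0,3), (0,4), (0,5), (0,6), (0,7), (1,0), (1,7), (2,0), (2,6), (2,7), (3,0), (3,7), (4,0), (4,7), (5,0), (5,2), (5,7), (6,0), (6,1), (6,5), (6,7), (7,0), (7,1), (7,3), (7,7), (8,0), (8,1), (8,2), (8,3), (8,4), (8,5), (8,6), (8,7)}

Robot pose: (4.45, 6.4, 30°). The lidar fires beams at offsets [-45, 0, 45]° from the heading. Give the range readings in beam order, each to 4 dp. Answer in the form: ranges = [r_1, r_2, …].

beam 1: φ=-45°, α=345°
  cosα=0.9659 sinα=-0.2588 | (4,6) | tMaxX 0.5694 tMaxY 1.5455 | tΔX 1.0353 tΔY 3.8637
    t=0.5694 [x] (5,6)
    t=1.5455 [y] (5,5)
    t=1.6047 [x] (6,5) — stop
  → r_1 = 1.6047
beam 2: φ=0°, α=30°
  cosα=0.8660 sinα=0.5000 | (4,6) | tMaxX 0.6351 tMaxY 1.2000 | tΔX 1.1547 tΔY 2.0000
    t=0.6351 [x] (5,6)
    t=1.2000 [y] (5,7) — stop
  → r_2 = 1.2000
beam 3: φ=45°, α=75°
  cosα=0.2588 sinα=0.9659 | (4,6) | tMaxX 2.1250 tMaxY 0.6212 | tΔX 3.8637 tΔY 1.0353
    t=0.6212 [y] (4,7) — stop
  → r_3 = 0.6212

ranges = [1.6047, 1.2000, 0.6212]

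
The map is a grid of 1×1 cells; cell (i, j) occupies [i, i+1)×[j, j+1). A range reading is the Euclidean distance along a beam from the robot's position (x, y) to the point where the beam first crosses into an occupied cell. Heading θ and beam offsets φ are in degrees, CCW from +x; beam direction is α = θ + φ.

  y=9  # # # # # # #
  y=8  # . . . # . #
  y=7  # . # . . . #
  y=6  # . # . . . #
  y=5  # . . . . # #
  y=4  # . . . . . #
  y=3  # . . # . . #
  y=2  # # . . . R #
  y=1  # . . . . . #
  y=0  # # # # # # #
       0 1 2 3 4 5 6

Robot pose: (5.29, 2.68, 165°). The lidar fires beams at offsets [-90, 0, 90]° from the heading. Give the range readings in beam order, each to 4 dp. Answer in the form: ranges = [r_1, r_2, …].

ranges = [2.4018, 1.3355, 1.7393]

beam 1: φ=-90°, α=75°
  cosα=0.2588 sinα=0.9659 | (5,2) | tMaxX 2.7432 tMaxY 0.3313 | tΔX 3.8637 tΔY 1.0353
    t=0.3313 [y] (5,3)
    t=1.3666 [y] (5,4)
    t=2.4018 [y] (5,5) — stop
  → r_1 = 2.4018
beam 2: φ=0°, α=165°
  cosα=-0.9659 sinα=0.2588 | (5,2) | tMaxX 0.3002 tMaxY 1.2364 | tΔX 1.0353 tΔY 3.8637
    t=0.3002 [x] (4,2)
    t=1.2364 [y] (4,3)
    t=1.3355 [x] (3,3) — stop
  → r_2 = 1.3355
beam 3: φ=90°, α=255°
  cosα=-0.2588 sinα=-0.9659 | (5,2) | tMaxX 1.1205 tMaxY 0.7040 | tΔX 3.8637 tΔY 1.0353
    t=0.7040 [y] (5,1)
    t=1.1205 [x] (4,1)
    t=1.7393 [y] (4,0) — stop
  → r_3 = 1.7393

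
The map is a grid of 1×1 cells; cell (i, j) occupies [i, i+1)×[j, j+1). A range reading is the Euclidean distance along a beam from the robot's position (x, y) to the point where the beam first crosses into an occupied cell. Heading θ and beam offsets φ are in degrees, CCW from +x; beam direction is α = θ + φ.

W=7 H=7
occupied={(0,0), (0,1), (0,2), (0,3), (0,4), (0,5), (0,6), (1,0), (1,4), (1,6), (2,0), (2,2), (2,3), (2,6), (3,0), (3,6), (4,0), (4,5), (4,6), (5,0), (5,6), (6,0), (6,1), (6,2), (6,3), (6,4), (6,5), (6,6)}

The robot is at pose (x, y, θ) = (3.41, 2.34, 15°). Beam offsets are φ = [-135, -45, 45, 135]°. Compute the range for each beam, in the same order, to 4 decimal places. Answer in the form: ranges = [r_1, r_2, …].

beam 1: φ=-135°, α=240°
  dir = (cos 240°, sin 240°) = (-0.5000, -0.8660); from cell (3,2)
  next x-line at t=0.8200, next y-line at t=0.3926; Δt_x=2.0000, Δt_y=1.1547
    y: enter (3,1) at t=0.3926
    x: enter (2,1) at t=0.8200
    y: enter (2,0) at t=1.5473 ← occupied
  → r_1 = 1.5473
beam 2: φ=-45°, α=330°
  dir = (cos 330°, sin 330°) = (0.8660, -0.5000); from cell (3,2)
  next x-line at t=0.6813, next y-line at t=0.6800; Δt_x=1.1547, Δt_y=2.0000
    y: enter (3,1) at t=0.6800
    x: enter (4,1) at t=0.6813
    x: enter (5,1) at t=1.8360
    y: enter (5,0) at t=2.6800 ← occupied
  → r_2 = 2.6800
beam 3: φ=45°, α=60°
  dir = (cos 60°, sin 60°) = (0.5000, 0.8660); from cell (3,2)
  next x-line at t=1.1800, next y-line at t=0.7621; Δt_x=2.0000, Δt_y=1.1547
    y: enter (3,3) at t=0.7621
    x: enter (4,3) at t=1.1800
    y: enter (4,4) at t=1.9168
    y: enter (4,5) at t=3.0715 ← occupied
  → r_3 = 3.0715
beam 4: φ=135°, α=150°
  dir = (cos 150°, sin 150°) = (-0.8660, 0.5000); from cell (3,2)
  next x-line at t=0.4734, next y-line at t=1.3200; Δt_x=1.1547, Δt_y=2.0000
    x: enter (2,2) at t=0.4734 ← occupied
  → r_4 = 0.4734

ranges = [1.5473, 2.6800, 3.0715, 0.4734]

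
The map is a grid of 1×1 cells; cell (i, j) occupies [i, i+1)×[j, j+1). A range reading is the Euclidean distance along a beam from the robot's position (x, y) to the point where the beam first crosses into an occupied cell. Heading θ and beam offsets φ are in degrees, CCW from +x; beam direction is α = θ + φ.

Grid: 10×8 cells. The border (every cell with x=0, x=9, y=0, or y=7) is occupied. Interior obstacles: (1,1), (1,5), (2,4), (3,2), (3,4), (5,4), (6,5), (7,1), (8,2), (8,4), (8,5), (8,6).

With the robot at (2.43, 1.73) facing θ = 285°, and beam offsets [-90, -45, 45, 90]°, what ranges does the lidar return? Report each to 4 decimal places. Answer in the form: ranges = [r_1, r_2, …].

ranges = [0.4452, 0.8429, 1.4600, 1.0432]

beam 1: φ=-90°, α=195°
  direction (-0.9659, -0.2588); cell (2,1); t to first gridline: x 0.4452, y 2.8205 (then +1.0353 / +3.8637)
    (1,1) via x @ 0.4452  # hit
  → r_1 = 0.4452
beam 2: φ=-45°, α=240°
  direction (-0.5000, -0.8660); cell (2,1); t to first gridline: x 0.8600, y 0.8429 (then +2.0000 / +1.1547)
    (2,0) via y @ 0.8429  # hit
  → r_2 = 0.8429
beam 3: φ=45°, α=330°
  direction (0.8660, -0.5000); cell (2,1); t to first gridline: x 0.6582, y 1.4600 (then +1.1547 / +2.0000)
    (3,1) via x @ 0.6582
    (3,0) via y @ 1.4600  # hit
  → r_3 = 1.4600
beam 4: φ=90°, α=15°
  direction (0.9659, 0.2588); cell (2,1); t to first gridline: x 0.5901, y 1.0432 (then +1.0353 / +3.8637)
    (3,1) via x @ 0.5901
    (3,2) via y @ 1.0432  # hit
  → r_4 = 1.0432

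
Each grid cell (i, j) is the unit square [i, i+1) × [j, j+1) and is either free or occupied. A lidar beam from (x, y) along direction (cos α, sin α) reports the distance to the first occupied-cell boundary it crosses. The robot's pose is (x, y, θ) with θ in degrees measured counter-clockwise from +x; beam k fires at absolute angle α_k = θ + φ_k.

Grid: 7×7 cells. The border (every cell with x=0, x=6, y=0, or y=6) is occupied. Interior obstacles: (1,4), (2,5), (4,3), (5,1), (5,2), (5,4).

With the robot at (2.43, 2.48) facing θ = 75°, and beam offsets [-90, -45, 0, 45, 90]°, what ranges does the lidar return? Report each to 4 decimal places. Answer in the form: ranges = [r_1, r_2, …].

beam 1: φ=-90°, α=345°
  d=(0.9659,-0.2588)  start (2,2)  tX=0.5901 tY=1.8546  stride 1/|dx|=1.0353 1/|dy|=3.8637
    cross x-line → (3,2), t=0.5901
    cross x-line → (4,2), t=1.6254
    cross y-line → (4,1), t=1.8546
    cross x-line → (5,1), t=2.6607 (wall)
  → r_1 = 2.6607
beam 2: φ=-45°, α=30°
  d=(0.8660,0.5000)  start (2,2)  tX=0.6582 tY=1.0400  stride 1/|dx|=1.1547 1/|dy|=2.0000
    cross x-line → (3,2), t=0.6582
    cross y-line → (3,3), t=1.0400
    cross x-line → (4,3), t=1.8129 (wall)
  → r_2 = 1.8129
beam 3: φ=0°, α=75°
  d=(0.2588,0.9659)  start (2,2)  tX=2.2023 tY=0.5383  stride 1/|dx|=3.8637 1/|dy|=1.0353
    cross y-line → (2,3), t=0.5383
    cross y-line → (2,4), t=1.5736
    cross x-line → (3,4), t=2.2023
    cross y-line → (3,5), t=2.6089
    cross y-line → (3,6), t=3.6442 (wall)
  → r_3 = 3.6442
beam 4: φ=45°, α=120°
  d=(-0.5000,0.8660)  start (2,2)  tX=0.8600 tY=0.6004  stride 1/|dx|=2.0000 1/|dy|=1.1547
    cross y-line → (2,3), t=0.6004
    cross x-line → (1,3), t=0.8600
    cross y-line → (1,4), t=1.7551 (wall)
  → r_4 = 1.7551
beam 5: φ=90°, α=165°
  d=(-0.9659,0.2588)  start (2,2)  tX=0.4452 tY=2.0091  stride 1/|dx|=1.0353 1/|dy|=3.8637
    cross x-line → (1,2), t=0.4452
    cross x-line → (0,2), t=1.4804 (wall)
  → r_5 = 1.4804

ranges = [2.6607, 1.8129, 3.6442, 1.7551, 1.4804]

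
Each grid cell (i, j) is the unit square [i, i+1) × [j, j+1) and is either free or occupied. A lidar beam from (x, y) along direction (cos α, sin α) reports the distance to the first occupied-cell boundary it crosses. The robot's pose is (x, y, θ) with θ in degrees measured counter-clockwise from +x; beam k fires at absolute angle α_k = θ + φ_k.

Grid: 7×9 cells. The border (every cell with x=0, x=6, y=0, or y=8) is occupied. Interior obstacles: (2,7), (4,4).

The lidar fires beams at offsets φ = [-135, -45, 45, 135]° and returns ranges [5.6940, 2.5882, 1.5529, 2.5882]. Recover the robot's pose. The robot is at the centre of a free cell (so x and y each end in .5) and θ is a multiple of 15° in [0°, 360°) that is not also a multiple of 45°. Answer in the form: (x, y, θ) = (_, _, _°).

(x, y, θ) = (3.5, 6.5, 30°)

Candidates: 33 free-cell centres × 16 headings = 528 poses. Raycast each; keep the one whose scan matches to 4 dp.
  (4.5, 6.5, 195°): beam 1 = 1.7321 ≠ 5.6940 ✗
  (4.5, 5.5, 330°): beam 1 = 3.6235 ≠ 5.6940 ✗
  (1.5, 3.5, 240°): beam 1 = 1.9319 ≠ 5.6940 ✗
  (2.5, 4.5, 255°): beam 1 = 3.0000 ≠ 5.6940 ✗
  …
  (3.5, 6.5, 30°): r_1=5.6940, r_2=2.5882, r_3=1.5529, r_4=2.5882 — all match ✓
Only this pose fits every beam.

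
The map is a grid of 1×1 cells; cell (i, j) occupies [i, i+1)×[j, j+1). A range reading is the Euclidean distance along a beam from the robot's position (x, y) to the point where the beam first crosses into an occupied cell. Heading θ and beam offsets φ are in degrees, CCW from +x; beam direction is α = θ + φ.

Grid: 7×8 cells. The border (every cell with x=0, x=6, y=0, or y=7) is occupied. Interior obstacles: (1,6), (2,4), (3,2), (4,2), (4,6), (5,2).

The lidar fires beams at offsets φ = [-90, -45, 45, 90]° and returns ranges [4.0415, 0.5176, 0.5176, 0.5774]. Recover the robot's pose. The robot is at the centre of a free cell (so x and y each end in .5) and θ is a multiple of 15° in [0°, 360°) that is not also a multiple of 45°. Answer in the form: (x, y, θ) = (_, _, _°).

(x, y, θ) = (3.5, 6.5, 30°)

Candidates: 24 free-cell centres × 16 headings = 384 poses. Raycast each; keep the one whose scan matches to 4 dp.
  (2.5, 6.5, 30°): beam 2 = 1.5529 ≠ 0.5176 ✗
  (5.5, 3.5, 240°): beam 1 = 2.8868 ≠ 4.0415 ✗
  (3.5, 3.5, 210°): beam 1 = 1.0000 ≠ 4.0415 ✗
  …
  (3.5, 6.5, 30°): r_1=4.0415, r_2=0.5176, r_3=0.5176, r_4=0.5774 — all match ✓
No second candidate reproduces the full scan.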